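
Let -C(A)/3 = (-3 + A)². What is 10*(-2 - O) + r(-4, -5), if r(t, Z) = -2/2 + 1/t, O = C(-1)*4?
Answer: 7595/4 ≈ 1898.8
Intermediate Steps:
C(A) = -3*(-3 + A)²
O = -192 (O = -3*(-3 - 1)²*4 = -3*(-4)²*4 = -3*16*4 = -48*4 = -192)
r(t, Z) = -1 + 1/t (r(t, Z) = -2*½ + 1/t = -1 + 1/t)
10*(-2 - O) + r(-4, -5) = 10*(-2 - 1*(-192)) + (1 - 1*(-4))/(-4) = 10*(-2 + 192) - (1 + 4)/4 = 10*190 - ¼*5 = 1900 - 5/4 = 7595/4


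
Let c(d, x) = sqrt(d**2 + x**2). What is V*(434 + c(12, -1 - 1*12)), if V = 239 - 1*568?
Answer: -142786 - 329*sqrt(313) ≈ -1.4861e+5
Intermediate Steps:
V = -329 (V = 239 - 568 = -329)
V*(434 + c(12, -1 - 1*12)) = -329*(434 + sqrt(12**2 + (-1 - 1*12)**2)) = -329*(434 + sqrt(144 + (-1 - 12)**2)) = -329*(434 + sqrt(144 + (-13)**2)) = -329*(434 + sqrt(144 + 169)) = -329*(434 + sqrt(313)) = -142786 - 329*sqrt(313)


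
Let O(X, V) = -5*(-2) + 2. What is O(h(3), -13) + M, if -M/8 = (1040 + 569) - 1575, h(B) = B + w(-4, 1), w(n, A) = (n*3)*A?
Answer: -260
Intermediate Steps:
w(n, A) = 3*A*n (w(n, A) = (3*n)*A = 3*A*n)
h(B) = -12 + B (h(B) = B + 3*1*(-4) = B - 12 = -12 + B)
O(X, V) = 12 (O(X, V) = 10 + 2 = 12)
M = -272 (M = -8*((1040 + 569) - 1575) = -8*(1609 - 1575) = -8*34 = -272)
O(h(3), -13) + M = 12 - 272 = -260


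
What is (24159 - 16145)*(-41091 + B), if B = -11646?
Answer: -422634318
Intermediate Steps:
(24159 - 16145)*(-41091 + B) = (24159 - 16145)*(-41091 - 11646) = 8014*(-52737) = -422634318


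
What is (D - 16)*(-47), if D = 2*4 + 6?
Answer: 94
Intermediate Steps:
D = 14 (D = 8 + 6 = 14)
(D - 16)*(-47) = (14 - 16)*(-47) = -2*(-47) = 94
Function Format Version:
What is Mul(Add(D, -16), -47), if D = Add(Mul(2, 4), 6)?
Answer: 94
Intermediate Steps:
D = 14 (D = Add(8, 6) = 14)
Mul(Add(D, -16), -47) = Mul(Add(14, -16), -47) = Mul(-2, -47) = 94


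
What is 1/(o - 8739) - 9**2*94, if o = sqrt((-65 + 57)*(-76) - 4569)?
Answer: -581512269087/76374082 - I*sqrt(3961)/76374082 ≈ -7614.0 - 8.2406e-7*I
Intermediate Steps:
o = I*sqrt(3961) (o = sqrt(-8*(-76) - 4569) = sqrt(608 - 4569) = sqrt(-3961) = I*sqrt(3961) ≈ 62.936*I)
1/(o - 8739) - 9**2*94 = 1/(I*sqrt(3961) - 8739) - 9**2*94 = 1/(-8739 + I*sqrt(3961)) - 81*94 = 1/(-8739 + I*sqrt(3961)) - 1*7614 = 1/(-8739 + I*sqrt(3961)) - 7614 = -7614 + 1/(-8739 + I*sqrt(3961))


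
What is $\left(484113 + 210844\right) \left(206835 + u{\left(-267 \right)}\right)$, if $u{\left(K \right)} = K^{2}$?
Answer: $193284220668$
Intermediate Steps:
$\left(484113 + 210844\right) \left(206835 + u{\left(-267 \right)}\right) = \left(484113 + 210844\right) \left(206835 + \left(-267\right)^{2}\right) = 694957 \left(206835 + 71289\right) = 694957 \cdot 278124 = 193284220668$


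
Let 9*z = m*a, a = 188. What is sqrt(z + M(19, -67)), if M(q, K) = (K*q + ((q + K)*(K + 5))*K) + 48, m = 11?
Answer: I*sqrt(1803485)/3 ≈ 447.65*I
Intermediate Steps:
z = 2068/9 (z = (11*188)/9 = (1/9)*2068 = 2068/9 ≈ 229.78)
M(q, K) = 48 + K*q + K*(5 + K)*(K + q) (M(q, K) = (K*q + ((K + q)*(5 + K))*K) + 48 = (K*q + ((5 + K)*(K + q))*K) + 48 = (K*q + K*(5 + K)*(K + q)) + 48 = 48 + K*q + K*(5 + K)*(K + q))
sqrt(z + M(19, -67)) = sqrt(2068/9 + (48 + (-67)**3 + 5*(-67)**2 + 19*(-67)**2 + 6*(-67)*19)) = sqrt(2068/9 + (48 - 300763 + 5*4489 + 19*4489 - 7638)) = sqrt(2068/9 + (48 - 300763 + 22445 + 85291 - 7638)) = sqrt(2068/9 - 200617) = sqrt(-1803485/9) = I*sqrt(1803485)/3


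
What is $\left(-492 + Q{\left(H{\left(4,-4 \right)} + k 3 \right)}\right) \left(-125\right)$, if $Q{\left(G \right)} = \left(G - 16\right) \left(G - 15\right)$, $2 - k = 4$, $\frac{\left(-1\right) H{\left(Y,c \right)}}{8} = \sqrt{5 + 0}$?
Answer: $-36250 - 43000 \sqrt{5} \approx -1.324 \cdot 10^{5}$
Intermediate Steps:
$H{\left(Y,c \right)} = - 8 \sqrt{5}$ ($H{\left(Y,c \right)} = - 8 \sqrt{5 + 0} = - 8 \sqrt{5}$)
$k = -2$ ($k = 2 - 4 = -2$)
$Q{\left(G \right)} = \left(-16 + G\right) \left(-15 + G\right)$
$\left(-492 + Q{\left(H{\left(4,-4 \right)} + k 3 \right)}\right) \left(-125\right) = \left(-492 + \left(240 + \left(- 8 \sqrt{5} - 6\right)^{2} - 31 \left(- 8 \sqrt{5} - 6\right)\right)\right) \left(-125\right) = \left(-492 + \left(240 + \left(-6 - 8 \sqrt{5}\right)^{2} - 31 \left(-6 - 8 \sqrt{5}\right)\right)\right) \left(-125\right) = \left(-492 + \left(240 + \left(-6 - 8 \sqrt{5}\right)^{2} + \left(186 + 248 \sqrt{5}\right)\right)\right) \left(-125\right) = \left(-492 + \left(426 + \left(-6 - 8 \sqrt{5}\right)^{2} + 248 \sqrt{5}\right)\right) \left(-125\right) = \left(-66 + \left(-6 - 8 \sqrt{5}\right)^{2} + 248 \sqrt{5}\right) \left(-125\right) = 8250 - 31000 \sqrt{5} - 125 \left(-6 - 8 \sqrt{5}\right)^{2}$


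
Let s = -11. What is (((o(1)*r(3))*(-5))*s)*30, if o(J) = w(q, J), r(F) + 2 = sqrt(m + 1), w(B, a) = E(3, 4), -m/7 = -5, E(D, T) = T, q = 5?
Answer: 26400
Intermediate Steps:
m = 35 (m = -7*(-5) = 35)
w(B, a) = 4
r(F) = 4 (r(F) = -2 + sqrt(35 + 1) = -2 + sqrt(36) = -2 + 6 = 4)
o(J) = 4
(((o(1)*r(3))*(-5))*s)*30 = (((4*4)*(-5))*(-11))*30 = ((16*(-5))*(-11))*30 = -80*(-11)*30 = 880*30 = 26400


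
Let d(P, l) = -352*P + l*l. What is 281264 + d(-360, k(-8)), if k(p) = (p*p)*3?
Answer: 444848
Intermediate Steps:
k(p) = 3*p² (k(p) = p²*3 = 3*p²)
d(P, l) = l² - 352*P (d(P, l) = -352*P + l² = l² - 352*P)
281264 + d(-360, k(-8)) = 281264 + ((3*(-8)²)² - 352*(-360)) = 281264 + ((3*64)² + 126720) = 281264 + (192² + 126720) = 281264 + (36864 + 126720) = 281264 + 163584 = 444848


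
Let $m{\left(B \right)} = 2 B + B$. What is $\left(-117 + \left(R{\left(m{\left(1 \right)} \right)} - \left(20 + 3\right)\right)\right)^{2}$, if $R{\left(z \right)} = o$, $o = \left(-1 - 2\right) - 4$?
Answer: $21609$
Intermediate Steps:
$o = -7$ ($o = -3 - 4 = -7$)
$m{\left(B \right)} = 3 B$
$R{\left(z \right)} = -7$
$\left(-117 + \left(R{\left(m{\left(1 \right)} \right)} - \left(20 + 3\right)\right)\right)^{2} = \left(-117 - 30\right)^{2} = \left(-147\right)^{2} = 21609$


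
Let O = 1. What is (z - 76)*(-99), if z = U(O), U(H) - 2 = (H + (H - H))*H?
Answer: 7227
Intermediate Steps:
U(H) = 2 + H² (U(H) = 2 + (H + (H - H))*H = 2 + (H + 0)*H = 2 + H*H = 2 + H²)
z = 3 (z = 2 + 1² = 2 + 1 = 3)
(z - 76)*(-99) = (3 - 76)*(-99) = -73*(-99) = 7227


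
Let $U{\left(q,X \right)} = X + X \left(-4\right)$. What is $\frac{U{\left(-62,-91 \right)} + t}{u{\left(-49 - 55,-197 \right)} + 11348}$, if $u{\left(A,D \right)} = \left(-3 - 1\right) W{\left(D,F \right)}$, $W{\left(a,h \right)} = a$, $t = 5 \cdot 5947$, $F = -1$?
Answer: $\frac{3751}{1517} \approx 2.4726$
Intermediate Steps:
$t = 29735$
$u{\left(A,D \right)} = - 4 D$ ($u{\left(A,D \right)} = \left(-3 - 1\right) D = - 4 D$)
$U{\left(q,X \right)} = - 3 X$ ($U{\left(q,X \right)} = X - 4 X = - 3 X$)
$\frac{U{\left(-62,-91 \right)} + t}{u{\left(-49 - 55,-197 \right)} + 11348} = \frac{\left(-3\right) \left(-91\right) + 29735}{\left(-4\right) \left(-197\right) + 11348} = \frac{273 + 29735}{788 + 11348} = \frac{30008}{12136} = 30008 \cdot \frac{1}{12136} = \frac{3751}{1517}$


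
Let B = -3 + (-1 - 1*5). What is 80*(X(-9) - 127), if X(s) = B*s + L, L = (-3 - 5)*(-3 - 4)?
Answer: 800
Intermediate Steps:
B = -9 (B = -3 + (-1 - 5) = -3 - 6 = -9)
L = 56 (L = -8*(-7) = 56)
X(s) = 56 - 9*s (X(s) = -9*s + 56 = 56 - 9*s)
80*(X(-9) - 127) = 80*((56 - 9*(-9)) - 127) = 80*((56 + 81) - 127) = 80*(137 - 127) = 80*10 = 800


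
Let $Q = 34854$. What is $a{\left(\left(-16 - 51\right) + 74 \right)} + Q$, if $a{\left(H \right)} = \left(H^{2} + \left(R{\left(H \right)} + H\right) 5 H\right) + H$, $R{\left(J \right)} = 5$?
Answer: $35330$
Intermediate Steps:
$a{\left(H \right)} = H + H^{2} + H \left(25 + 5 H\right)$ ($a{\left(H \right)} = \left(H^{2} + \left(5 + H\right) 5 H\right) + H = \left(H^{2} + \left(25 + 5 H\right) H\right) + H = \left(H^{2} + H \left(25 + 5 H\right)\right) + H = H + H^{2} + H \left(25 + 5 H\right)$)
$a{\left(\left(-16 - 51\right) + 74 \right)} + Q = 2 \left(\left(-16 - 51\right) + 74\right) \left(13 + 3 \left(\left(-16 - 51\right) + 74\right)\right) + 34854 = 2 \left(-67 + 74\right) \left(13 + 3 \left(-67 + 74\right)\right) + 34854 = 2 \cdot 7 \left(13 + 3 \cdot 7\right) + 34854 = 2 \cdot 7 \left(13 + 21\right) + 34854 = 2 \cdot 7 \cdot 34 + 34854 = 476 + 34854 = 35330$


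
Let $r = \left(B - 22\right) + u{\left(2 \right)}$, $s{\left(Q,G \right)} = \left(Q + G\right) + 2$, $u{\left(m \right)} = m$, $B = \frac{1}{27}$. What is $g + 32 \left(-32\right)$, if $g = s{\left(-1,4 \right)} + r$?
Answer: $- \frac{28052}{27} \approx -1039.0$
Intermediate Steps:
$B = \frac{1}{27} \approx 0.037037$
$s{\left(Q,G \right)} = 2 + G + Q$ ($s{\left(Q,G \right)} = \left(G + Q\right) + 2 = 2 + G + Q$)
$r = - \frac{539}{27}$ ($r = \left(\frac{1}{27} - 22\right) + 2 = - \frac{593}{27} + 2 = - \frac{539}{27} \approx -19.963$)
$g = - \frac{404}{27}$ ($g = \left(2 + 4 - 1\right) - \frac{539}{27} = 5 - \frac{539}{27} = - \frac{404}{27} \approx -14.963$)
$g + 32 \left(-32\right) = - \frac{404}{27} + 32 \left(-32\right) = - \frac{404}{27} - 1024 = - \frac{28052}{27}$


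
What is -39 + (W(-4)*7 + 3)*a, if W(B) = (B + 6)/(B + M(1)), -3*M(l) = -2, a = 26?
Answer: -351/5 ≈ -70.200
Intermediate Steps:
M(l) = 2/3 (M(l) = -1/3*(-2) = 2/3)
W(B) = (6 + B)/(2/3 + B) (W(B) = (B + 6)/(B + 2/3) = (6 + B)/(2/3 + B))
-39 + (W(-4)*7 + 3)*a = -39 + ((3*(6 - 4)/(2 + 3*(-4)))*7 + 3)*26 = -39 + ((3*2/(2 - 12))*7 + 3)*26 = -39 + ((3*2/(-10))*7 + 3)*26 = -39 + ((3*(-1/10)*2)*7 + 3)*26 = -39 + (-3/5*7 + 3)*26 = -39 + (-21/5 + 3)*26 = -39 - 6/5*26 = -39 - 156/5 = -351/5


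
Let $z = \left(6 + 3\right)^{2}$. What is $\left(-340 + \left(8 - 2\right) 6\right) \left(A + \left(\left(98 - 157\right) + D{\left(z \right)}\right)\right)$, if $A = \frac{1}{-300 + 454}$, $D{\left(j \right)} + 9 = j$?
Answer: $- \frac{304456}{77} \approx -3954.0$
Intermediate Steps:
$z = 81$ ($z = 9^{2} = 81$)
$D{\left(j \right)} = -9 + j$
$A = \frac{1}{154} \approx 0.0064935$
$\left(-340 + \left(8 - 2\right) 6\right) \left(A + \left(\left(98 - 157\right) + D{\left(z \right)}\right)\right) = \left(-340 + \left(8 - 2\right) 6\right) \left(\frac{1}{154} + \left(\left(98 - 157\right) + \left(-9 + 81\right)\right)\right) = \left(-340 + 6 \cdot 6\right) \left(\frac{1}{154} + \left(-59 + 72\right)\right) = \left(-340 + 36\right) \left(\frac{1}{154} + 13\right) = \left(-304\right) \frac{2003}{154} = - \frac{304456}{77}$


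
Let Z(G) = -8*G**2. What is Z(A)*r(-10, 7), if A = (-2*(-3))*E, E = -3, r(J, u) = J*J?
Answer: -259200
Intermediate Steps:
r(J, u) = J**2
A = -18 (A = -2*(-3)*(-3) = 6*(-3) = -18)
Z(A)*r(-10, 7) = -8*(-18)**2*(-10)**2 = -8*324*100 = -2592*100 = -259200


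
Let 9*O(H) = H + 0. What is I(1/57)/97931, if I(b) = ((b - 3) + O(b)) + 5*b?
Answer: -1484/50238603 ≈ -2.9539e-5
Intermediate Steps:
O(H) = H/9 (O(H) = (H + 0)/9 = H/9)
I(b) = -3 + 55*b/9 (I(b) = ((b - 3) + b/9) + 5*b = ((-3 + b) + b/9) + 5*b = (-3 + 10*b/9) + 5*b = -3 + 55*b/9)
I(1/57)/97931 = (-3 + (55/9)/57)/97931 = (-3 + (55/9)*(1/57))*(1/97931) = (-3 + 55/513)*(1/97931) = -1484/513*1/97931 = -1484/50238603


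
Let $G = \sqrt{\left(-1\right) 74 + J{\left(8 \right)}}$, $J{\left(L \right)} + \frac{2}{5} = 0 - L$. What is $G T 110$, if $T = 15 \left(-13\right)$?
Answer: $- 8580 i \sqrt{515} \approx - 1.9471 \cdot 10^{5} i$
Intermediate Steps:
$J{\left(L \right)} = - \frac{2}{5} - L$ ($J{\left(L \right)} = - \frac{2}{5} + \left(0 - L\right) = - \frac{2}{5} - L$)
$T = -195$
$G = \frac{2 i \sqrt{515}}{5}$ ($G = \sqrt{\left(-1\right) 74 - \frac{42}{5}} = \sqrt{-74 - \frac{42}{5}} = \sqrt{- \frac{412}{5}} = \frac{2 i \sqrt{515}}{5} \approx 9.0774 i$)
$G T 110 = \frac{2 i \sqrt{515}}{5} \left(-195\right) 110 = - 78 i \sqrt{515} \cdot 110 = - 8580 i \sqrt{515}$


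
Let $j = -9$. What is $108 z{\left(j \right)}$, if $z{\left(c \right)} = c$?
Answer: $-972$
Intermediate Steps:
$108 z{\left(j \right)} = 108 \left(-9\right) = -972$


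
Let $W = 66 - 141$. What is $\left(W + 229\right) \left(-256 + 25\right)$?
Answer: $-35574$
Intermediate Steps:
$W = -75$ ($W = 66 - 141 = -75$)
$\left(W + 229\right) \left(-256 + 25\right) = \left(-75 + 229\right) \left(-256 + 25\right) = 154 \left(-231\right) = -35574$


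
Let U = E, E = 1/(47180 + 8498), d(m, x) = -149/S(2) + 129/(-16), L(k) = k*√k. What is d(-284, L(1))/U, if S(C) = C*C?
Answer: -20183275/8 ≈ -2.5229e+6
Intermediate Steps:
S(C) = C²
L(k) = k^(3/2)
d(m, x) = -725/16 (d(m, x) = -149/(2²) + 129/(-16) = -149/4 + 129*(-1/16) = -149*¼ - 129/16 = -149/4 - 129/16 = -725/16)
E = 1/55678 ≈ 1.7960e-5
U = 1/55678 ≈ 1.7960e-5
d(-284, L(1))/U = -725/(16*1/55678) = -725/16*55678 = -20183275/8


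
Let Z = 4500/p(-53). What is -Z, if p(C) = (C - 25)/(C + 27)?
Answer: -1500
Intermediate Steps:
p(C) = (-25 + C)/(27 + C)
Z = 1500 (Z = 4500/(((-25 - 53)/(27 - 53))) = 4500/((-78/(-26))) = 4500/((-1/26*(-78))) = 4500/3 = 4500*(⅓) = 1500)
-Z = -1*1500 = -1500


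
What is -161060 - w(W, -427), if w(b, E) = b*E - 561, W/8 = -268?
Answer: -1075987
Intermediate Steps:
W = -2144 (W = 8*(-268) = -2144)
w(b, E) = -561 + E*b (w(b, E) = E*b - 561 = -561 + E*b)
-161060 - w(W, -427) = -161060 - (-561 - 427*(-2144)) = -161060 - (-561 + 915488) = -161060 - 1*914927 = -161060 - 914927 = -1075987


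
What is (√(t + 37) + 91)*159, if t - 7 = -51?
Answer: 14469 + 159*I*√7 ≈ 14469.0 + 420.67*I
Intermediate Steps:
t = -44 (t = 7 - 51 = -44)
(√(t + 37) + 91)*159 = (√(-44 + 37) + 91)*159 = (√(-7) + 91)*159 = (I*√7 + 91)*159 = (91 + I*√7)*159 = 14469 + 159*I*√7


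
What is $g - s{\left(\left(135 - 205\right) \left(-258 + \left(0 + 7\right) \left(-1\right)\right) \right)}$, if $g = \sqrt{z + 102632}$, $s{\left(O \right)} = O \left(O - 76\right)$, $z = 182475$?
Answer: $-342692700 + \sqrt{285107} \approx -3.4269 \cdot 10^{8}$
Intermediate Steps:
$s{\left(O \right)} = O \left(-76 + O\right)$
$g = \sqrt{285107}$ ($g = \sqrt{182475 + 102632} = \sqrt{285107} \approx 533.95$)
$g - s{\left(\left(135 - 205\right) \left(-258 + \left(0 + 7\right) \left(-1\right)\right) \right)} = \sqrt{285107} - \left(135 - 205\right) \left(-258 + \left(0 + 7\right) \left(-1\right)\right) \left(-76 + \left(135 - 205\right) \left(-258 + \left(0 + 7\right) \left(-1\right)\right)\right) = \sqrt{285107} - - 70 \left(-258 + 7 \left(-1\right)\right) \left(-76 - 70 \left(-258 + 7 \left(-1\right)\right)\right) = \sqrt{285107} - - 70 \left(-258 - 7\right) \left(-76 - 70 \left(-258 - 7\right)\right) = \sqrt{285107} - \left(-70\right) \left(-265\right) \left(-76 - -18550\right) = \sqrt{285107} - 18550 \left(-76 + 18550\right) = \sqrt{285107} - 18550 \cdot 18474 = \sqrt{285107} - 342692700 = -342692700 + \sqrt{285107}$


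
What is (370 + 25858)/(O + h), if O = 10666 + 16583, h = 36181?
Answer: 13114/31715 ≈ 0.41350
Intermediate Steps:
O = 27249
(370 + 25858)/(O + h) = (370 + 25858)/(27249 + 36181) = 26228/63430 = 26228*(1/63430) = 13114/31715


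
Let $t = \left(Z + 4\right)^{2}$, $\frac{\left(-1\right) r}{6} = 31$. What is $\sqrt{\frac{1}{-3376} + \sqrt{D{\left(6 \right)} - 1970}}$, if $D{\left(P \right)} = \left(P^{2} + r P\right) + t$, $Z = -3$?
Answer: $\frac{\sqrt{-211 + 712336 i \sqrt{3049}}}{844} \approx 5.2544 + 5.2544 i$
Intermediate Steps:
$r = -186$ ($r = \left(-6\right) 31 = -186$)
$t = 1$ ($t = \left(-3 + 4\right)^{2} = 1^{2} = 1$)
$D{\left(P \right)} = 1 + P^{2} - 186 P$ ($D{\left(P \right)} = \left(P^{2} - 186 P\right) + 1 = 1 + P^{2} - 186 P$)
$\sqrt{\frac{1}{-3376} + \sqrt{D{\left(6 \right)} - 1970}} = \sqrt{\frac{1}{-3376} + \sqrt{\left(1 + 6^{2} - 1116\right) - 1970}} = \sqrt{- \frac{1}{3376} + \sqrt{\left(1 + 36 - 1116\right) - 1970}} = \sqrt{- \frac{1}{3376} + \sqrt{-1079 - 1970}} = \sqrt{- \frac{1}{3376} + \sqrt{-3049}} = \sqrt{- \frac{1}{3376} + i \sqrt{3049}}$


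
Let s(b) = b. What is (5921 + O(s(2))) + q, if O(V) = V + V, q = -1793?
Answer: 4132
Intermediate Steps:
O(V) = 2*V
(5921 + O(s(2))) + q = (5921 + 2*2) - 1793 = (5921 + 4) - 1793 = 5925 - 1793 = 4132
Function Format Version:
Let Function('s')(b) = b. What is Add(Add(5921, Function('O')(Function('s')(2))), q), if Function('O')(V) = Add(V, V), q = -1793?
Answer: 4132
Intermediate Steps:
Function('O')(V) = Mul(2, V)
Add(Add(5921, Function('O')(Function('s')(2))), q) = Add(Add(5921, Mul(2, 2)), -1793) = Add(Add(5921, 4), -1793) = Add(5925, -1793) = 4132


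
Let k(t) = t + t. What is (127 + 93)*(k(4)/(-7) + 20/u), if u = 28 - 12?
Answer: 165/7 ≈ 23.571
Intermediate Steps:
k(t) = 2*t
u = 16
(127 + 93)*(k(4)/(-7) + 20/u) = (127 + 93)*((2*4)/(-7) + 20/16) = 220*(8*(-⅐) + 20*(1/16)) = 220*(-8/7 + 5/4) = 220*(3/28) = 165/7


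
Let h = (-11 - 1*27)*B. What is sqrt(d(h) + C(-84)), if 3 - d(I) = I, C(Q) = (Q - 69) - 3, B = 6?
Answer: 5*sqrt(3) ≈ 8.6602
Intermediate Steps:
C(Q) = -72 + Q (C(Q) = (-69 + Q) - 3 = -72 + Q)
h = -228 (h = (-11 - 1*27)*6 = (-11 - 27)*6 = -38*6 = -228)
d(I) = 3 - I
sqrt(d(h) + C(-84)) = sqrt((3 - 1*(-228)) + (-72 - 84)) = sqrt((3 + 228) - 156) = sqrt(231 - 156) = sqrt(75) = 5*sqrt(3)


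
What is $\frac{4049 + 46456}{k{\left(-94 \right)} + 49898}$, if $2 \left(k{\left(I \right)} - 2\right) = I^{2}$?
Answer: $\frac{16835}{18106} \approx 0.9298$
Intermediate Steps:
$k{\left(I \right)} = 2 + \frac{I^{2}}{2}$
$\frac{4049 + 46456}{k{\left(-94 \right)} + 49898} = \frac{4049 + 46456}{\left(2 + \frac{\left(-94\right)^{2}}{2}\right) + 49898} = \frac{50505}{\left(2 + \frac{1}{2} \cdot 8836\right) + 49898} = \frac{50505}{\left(2 + 4418\right) + 49898} = \frac{50505}{4420 + 49898} = \frac{50505}{54318} = 50505 \cdot \frac{1}{54318} = \frac{16835}{18106}$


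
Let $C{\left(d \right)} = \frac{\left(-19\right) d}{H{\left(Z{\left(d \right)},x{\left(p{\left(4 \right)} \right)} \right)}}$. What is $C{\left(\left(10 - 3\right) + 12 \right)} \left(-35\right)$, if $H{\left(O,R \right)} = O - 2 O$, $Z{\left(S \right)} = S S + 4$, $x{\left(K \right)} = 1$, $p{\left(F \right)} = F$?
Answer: $- \frac{2527}{73} \approx -34.616$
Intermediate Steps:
$Z{\left(S \right)} = 4 + S^{2}$ ($Z{\left(S \right)} = S^{2} + 4 = 4 + S^{2}$)
$H{\left(O,R \right)} = - O$ ($H{\left(O,R \right)} = O - 2 O = - O$)
$C{\left(d \right)} = - \frac{19 d}{-4 - d^{2}}$ ($C{\left(d \right)} = \frac{\left(-19\right) d}{\left(-1\right) \left(4 + d^{2}\right)} = \frac{\left(-19\right) d}{-4 - d^{2}} = - \frac{19 d}{-4 - d^{2}}$)
$C{\left(\left(10 - 3\right) + 12 \right)} \left(-35\right) = \frac{19 \left(\left(10 - 3\right) + 12\right)}{4 + \left(\left(10 - 3\right) + 12\right)^{2}} \left(-35\right) = \frac{19 \left(7 + 12\right)}{4 + \left(7 + 12\right)^{2}} \left(-35\right) = 19 \cdot 19 \frac{1}{4 + 19^{2}} \left(-35\right) = 19 \cdot 19 \frac{1}{4 + 361} \left(-35\right) = 19 \cdot 19 \cdot \frac{1}{365} \left(-35\right) = \frac{361}{365} \left(-35\right) = - \frac{2527}{73}$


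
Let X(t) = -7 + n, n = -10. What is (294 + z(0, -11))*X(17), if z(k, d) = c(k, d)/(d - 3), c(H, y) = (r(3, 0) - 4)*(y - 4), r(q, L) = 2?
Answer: -34731/7 ≈ -4961.6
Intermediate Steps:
c(H, y) = 8 - 2*y (c(H, y) = (2 - 4)*(y - 4) = -2*(-4 + y) = 8 - 2*y)
X(t) = -17 (X(t) = -7 - 10 = -17)
z(k, d) = (8 - 2*d)/(-3 + d) (z(k, d) = (8 - 2*d)/(d - 3) = (8 - 2*d)/(-3 + d))
(294 + z(0, -11))*X(17) = (294 + 2*(4 - 1*(-11))/(-3 - 11))*(-17) = (294 + 2*(4 + 11)/(-14))*(-17) = (294 + 2*(-1/14)*15)*(-17) = (294 - 15/7)*(-17) = (2043/7)*(-17) = -34731/7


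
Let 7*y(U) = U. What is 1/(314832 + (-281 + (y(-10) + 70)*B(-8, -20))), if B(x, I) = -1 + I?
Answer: 1/313111 ≈ 3.1938e-6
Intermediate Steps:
y(U) = U/7
1/(314832 + (-281 + (y(-10) + 70)*B(-8, -20))) = 1/(314832 + (-281 + ((⅐)*(-10) + 70)*(-1 - 20))) = 1/(314832 + (-281 + (-10/7 + 70)*(-21))) = 1/(314832 + (-281 + (480/7)*(-21))) = 1/(314832 + (-281 - 1440)) = 1/(314832 - 1721) = 1/313111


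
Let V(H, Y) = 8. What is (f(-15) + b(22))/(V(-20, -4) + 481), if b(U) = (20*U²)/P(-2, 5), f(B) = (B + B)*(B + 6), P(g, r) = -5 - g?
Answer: -8870/1467 ≈ -6.0464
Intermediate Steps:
f(B) = 2*B*(6 + B) (f(B) = (2*B)*(6 + B) = 2*B*(6 + B))
b(U) = -20*U²/3 (b(U) = (20*U²)/(-5 - 1*(-2)) = (20*U²)/(-5 + 2) = (20*U²)/(-3) = (20*U²)*(-⅓) = -20*U²/3)
(f(-15) + b(22))/(V(-20, -4) + 481) = (2*(-15)*(6 - 15) - 20/3*22²)/(8 + 481) = (2*(-15)*(-9) - 20/3*484)/489 = (270 - 9680/3)*(1/489) = -8870/3*1/489 = -8870/1467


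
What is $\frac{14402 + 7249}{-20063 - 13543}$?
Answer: $- \frac{7217}{11202} \approx -0.64426$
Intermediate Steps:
$\frac{14402 + 7249}{-20063 - 13543} = \frac{21651}{-33606} = 21651 \left(- \frac{1}{33606}\right) = - \frac{7217}{11202}$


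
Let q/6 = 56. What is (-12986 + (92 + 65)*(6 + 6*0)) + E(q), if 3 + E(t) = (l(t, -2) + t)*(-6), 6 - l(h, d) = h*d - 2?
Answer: -18143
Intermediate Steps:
q = 336 (q = 6*56 = 336)
l(h, d) = 8 - d*h (l(h, d) = 6 - (h*d - 2) = 6 - (d*h - 2) = 6 - (-2 + d*h) = 6 + (2 - d*h) = 8 - d*h)
E(t) = -51 - 18*t (E(t) = -3 + ((8 - 1*(-2)*t) + t)*(-6) = -3 + ((8 + 2*t) + t)*(-6) = -3 + (8 + 3*t)*(-6) = -3 + (-48 - 18*t) = -51 - 18*t)
(-12986 + (92 + 65)*(6 + 6*0)) + E(q) = (-12986 + (92 + 65)*(6 + 6*0)) + (-51 - 18*336) = (-12986 + 157*(6 + 0)) + (-51 - 6048) = (-12986 + 157*6) - 6099 = (-12986 + 942) - 6099 = -12044 - 6099 = -18143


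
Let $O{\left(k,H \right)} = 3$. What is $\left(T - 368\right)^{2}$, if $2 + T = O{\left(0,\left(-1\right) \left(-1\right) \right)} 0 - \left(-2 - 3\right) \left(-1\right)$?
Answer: $140625$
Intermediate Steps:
$T = -7$ ($T = -2 + \left(3 \cdot 0 - \left(-2 - 3\right) \left(-1\right)\right) = -2 + \left(0 - \left(-5\right) \left(-1\right)\right) = -2 + \left(0 - 5\right) = -2 - 5 = -7$)
$\left(T - 368\right)^{2} = \left(-7 - 368\right)^{2} = \left(-375\right)^{2} = 140625$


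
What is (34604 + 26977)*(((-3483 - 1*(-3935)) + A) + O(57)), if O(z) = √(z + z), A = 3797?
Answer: 261657669 + 61581*√114 ≈ 2.6232e+8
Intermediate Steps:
O(z) = √2*√z (O(z) = √(2*z) = √2*√z)
(34604 + 26977)*(((-3483 - 1*(-3935)) + A) + O(57)) = (34604 + 26977)*(((-3483 - 1*(-3935)) + 3797) + √2*√57) = 61581*(((-3483 + 3935) + 3797) + √114) = 61581*((452 + 3797) + √114) = 61581*(4249 + √114) = 261657669 + 61581*√114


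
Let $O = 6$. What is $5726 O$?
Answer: $34356$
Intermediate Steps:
$5726 O = 5726 \cdot 6 = 34356$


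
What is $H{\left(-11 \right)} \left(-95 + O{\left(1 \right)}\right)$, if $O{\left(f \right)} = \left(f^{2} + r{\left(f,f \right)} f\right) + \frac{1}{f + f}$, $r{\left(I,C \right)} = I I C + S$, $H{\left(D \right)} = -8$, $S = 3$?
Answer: $716$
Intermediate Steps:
$r{\left(I,C \right)} = 3 + C I^{2}$ ($r{\left(I,C \right)} = I I C + 3 = I^{2} C + 3 = C I^{2} + 3 = 3 + C I^{2}$)
$O{\left(f \right)} = f^{2} + \frac{1}{2 f} + f \left(3 + f^{3}\right)$ ($O{\left(f \right)} = \left(f^{2} + \left(3 + f f^{2}\right) f\right) + \frac{1}{f + f} = \left(f^{2} + \left(3 + f^{3}\right) f\right) + \frac{1}{2 f} = \left(f^{2} + f \left(3 + f^{3}\right)\right) + \frac{1}{2 f} = f^{2} + \frac{1}{2 f} + f \left(3 + f^{3}\right)$)
$H{\left(-11 \right)} \left(-95 + O{\left(1 \right)}\right) = - 8 \left(-95 + \left(1^{2} + 1^{4} + \frac{1}{2 \cdot 1} + 3 \cdot 1\right)\right) = - 8 \left(-95 + \left(1 + 1 + \frac{1}{2} \cdot 1 + 3\right)\right) = - 8 \left(-95 + \left(1 + 1 + \frac{1}{2} + 3\right)\right) = - 8 \left(-95 + \frac{11}{2}\right) = \left(-8\right) \left(- \frac{179}{2}\right) = 716$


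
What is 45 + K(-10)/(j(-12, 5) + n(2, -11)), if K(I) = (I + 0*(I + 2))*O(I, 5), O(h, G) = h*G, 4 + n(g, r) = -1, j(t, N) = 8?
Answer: 635/3 ≈ 211.67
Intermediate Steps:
n(g, r) = -5 (n(g, r) = -4 - 1 = -5)
O(h, G) = G*h
K(I) = 5*I² (K(I) = (I + 0*(I + 2))*(5*I) = (I + 0*(2 + I))*(5*I) = (I + 0)*(5*I) = I*(5*I) = 5*I²)
45 + K(-10)/(j(-12, 5) + n(2, -11)) = 45 + (5*(-10)²)/(8 - 5) = 45 + (5*100)/3 = 45 + (⅓)*500 = 45 + 500/3 = 635/3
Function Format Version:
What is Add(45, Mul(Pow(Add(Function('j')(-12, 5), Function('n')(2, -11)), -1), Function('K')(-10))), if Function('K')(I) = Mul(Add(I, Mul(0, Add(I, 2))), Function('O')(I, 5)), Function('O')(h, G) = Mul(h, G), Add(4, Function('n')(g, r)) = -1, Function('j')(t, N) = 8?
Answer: Rational(635, 3) ≈ 211.67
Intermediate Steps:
Function('n')(g, r) = -5 (Function('n')(g, r) = Add(-4, -1) = -5)
Function('O')(h, G) = Mul(G, h)
Function('K')(I) = Mul(5, Pow(I, 2)) (Function('K')(I) = Mul(Add(I, Mul(0, Add(I, 2))), Mul(5, I)) = Mul(Add(I, Mul(0, Add(2, I))), Mul(5, I)) = Mul(Add(I, 0), Mul(5, I)) = Mul(I, Mul(5, I)) = Mul(5, Pow(I, 2)))
Add(45, Mul(Pow(Add(Function('j')(-12, 5), Function('n')(2, -11)), -1), Function('K')(-10))) = Add(45, Mul(Pow(Add(8, -5), -1), Mul(5, Pow(-10, 2)))) = Add(45, Mul(Pow(3, -1), Mul(5, 100))) = Add(45, Mul(Rational(1, 3), 500)) = Add(45, Rational(500, 3)) = Rational(635, 3)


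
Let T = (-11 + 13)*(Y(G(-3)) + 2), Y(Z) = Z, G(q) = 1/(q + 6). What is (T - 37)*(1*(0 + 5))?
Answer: -485/3 ≈ -161.67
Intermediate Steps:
G(q) = 1/(6 + q)
T = 14/3 (T = (-11 + 13)*(1/(6 - 3) + 2) = 2*(1/3 + 2) = 2*(⅓ + 2) = 2*(7/3) = 14/3 ≈ 4.6667)
(T - 37)*(1*(0 + 5)) = (14/3 - 37)*(1*(0 + 5)) = -97*5/3 = -97/3*5 = -485/3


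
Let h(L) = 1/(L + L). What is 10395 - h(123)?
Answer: 2557169/246 ≈ 10395.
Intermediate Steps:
h(L) = 1/(2*L)
10395 - h(123) = 10395 - 1/(2*123) = 10395 - 1*1/246 = 10395 - 1/246 = 2557169/246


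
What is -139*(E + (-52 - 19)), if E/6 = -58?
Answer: 58241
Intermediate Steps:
E = -348 (E = 6*(-58) = -348)
-139*(E + (-52 - 19)) = -139*(-348 + (-52 - 19)) = -139*(-348 - 71) = -139*(-419) = 58241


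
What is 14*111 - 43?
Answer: 1511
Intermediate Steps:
14*111 - 43 = 1554 - 43 = 1511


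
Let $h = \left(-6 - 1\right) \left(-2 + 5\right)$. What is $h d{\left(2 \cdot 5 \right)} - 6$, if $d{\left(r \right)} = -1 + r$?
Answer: $-195$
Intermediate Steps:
$h = -21$ ($h = \left(-7\right) 3 = -21$)
$h d{\left(2 \cdot 5 \right)} - 6 = - 21 \left(-1 + 2 \cdot 5\right) - 6 = - 21 \left(-1 + 10\right) - 6 = \left(-21\right) 9 - 6 = -189 - 6 = -195$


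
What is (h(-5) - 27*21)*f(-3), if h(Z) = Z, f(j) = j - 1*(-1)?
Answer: 1144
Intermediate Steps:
f(j) = 1 + j (f(j) = j + 1 = 1 + j)
(h(-5) - 27*21)*f(-3) = (-5 - 27*21)*(1 - 3) = (-5 - 567)*(-2) = -572*(-2) = 1144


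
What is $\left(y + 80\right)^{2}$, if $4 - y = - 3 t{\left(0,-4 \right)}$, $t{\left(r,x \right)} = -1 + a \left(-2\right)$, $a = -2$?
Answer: $8649$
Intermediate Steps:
$t{\left(r,x \right)} = 3$ ($t{\left(r,x \right)} = -1 - -4 = -1 + 4 = 3$)
$y = 13$ ($y = 4 - \left(-3\right) 3 = 4 - -9 = 4 + 9 = 13$)
$\left(y + 80\right)^{2} = \left(13 + 80\right)^{2} = 93^{2} = 8649$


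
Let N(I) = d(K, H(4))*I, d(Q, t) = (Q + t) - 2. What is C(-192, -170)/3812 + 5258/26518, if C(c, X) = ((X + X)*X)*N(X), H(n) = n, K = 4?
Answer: -195421895563/12635827 ≈ -15466.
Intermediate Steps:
d(Q, t) = -2 + Q + t
N(I) = 6*I (N(I) = (-2 + 4 + 4)*I = 6*I)
C(c, X) = 12*X**3 (C(c, X) = ((X + X)*X)*(6*X) = ((2*X)*X)*(6*X) = (2*X**2)*(6*X) = 12*X**3)
C(-192, -170)/3812 + 5258/26518 = (12*(-170)**3)/3812 + 5258/26518 = (12*(-4913000))*(1/3812) + 5258*(1/26518) = -58956000*1/3812 + 2629/13259 = -14739000/953 + 2629/13259 = -195421895563/12635827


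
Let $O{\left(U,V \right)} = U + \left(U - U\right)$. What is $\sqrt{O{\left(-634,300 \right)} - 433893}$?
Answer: $i \sqrt{434527} \approx 659.19 i$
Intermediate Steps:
$O{\left(U,V \right)} = U$ ($O{\left(U,V \right)} = U + 0 = U$)
$\sqrt{O{\left(-634,300 \right)} - 433893} = \sqrt{-634 - 433893} = \sqrt{-434527} = i \sqrt{434527}$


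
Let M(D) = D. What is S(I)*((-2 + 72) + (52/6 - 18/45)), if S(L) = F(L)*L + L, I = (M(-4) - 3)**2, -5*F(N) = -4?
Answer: 172578/25 ≈ 6903.1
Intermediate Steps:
F(N) = 4/5 (F(N) = -1/5*(-4) = 4/5)
I = 49 (I = (-4 - 3)**2 = (-7)**2 = 49)
S(L) = 9*L/5 (S(L) = 4*L/5 + L = 9*L/5)
S(I)*((-2 + 72) + (52/6 - 18/45)) = ((9/5)*49)*((-2 + 72) + (52/6 - 18/45)) = 441*(70 + (52*(1/6) - 18*1/45))/5 = 441*(70 + (26/3 - 2/5))/5 = 441*(70 + 124/15)/5 = (441/5)*(1174/15) = 172578/25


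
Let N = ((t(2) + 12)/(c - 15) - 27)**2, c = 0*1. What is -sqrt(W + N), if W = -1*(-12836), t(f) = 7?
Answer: -2*sqrt(766969)/15 ≈ -116.77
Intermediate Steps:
c = 0
N = 179776/225 (N = ((7 + 12)/(0 - 15) - 27)**2 = (19/(-15) - 27)**2 = (19*(-1/15) - 27)**2 = (-19/15 - 27)**2 = (-424/15)**2 = 179776/225 ≈ 799.00)
W = 12836
-sqrt(W + N) = -sqrt(12836 + 179776/225) = -sqrt(3067876/225) = -2*sqrt(766969)/15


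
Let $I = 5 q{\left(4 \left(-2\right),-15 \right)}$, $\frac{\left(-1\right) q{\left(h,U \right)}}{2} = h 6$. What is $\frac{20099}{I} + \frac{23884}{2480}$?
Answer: $\frac{766373}{14880} \approx 51.504$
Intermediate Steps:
$q{\left(h,U \right)} = - 12 h$ ($q{\left(h,U \right)} = - 2 h 6 = - 2 \cdot 6 h = - 12 h$)
$I = 480$ ($I = 5 \left(- 12 \cdot 4 \left(-2\right)\right) = 5 \left(\left(-12\right) \left(-8\right)\right) = 5 \cdot 96 = 480$)
$\frac{20099}{I} + \frac{23884}{2480} = \frac{20099}{480} + \frac{23884}{2480} = 20099 \cdot \frac{1}{480} + 23884 \cdot \frac{1}{2480} = \frac{20099}{480} + \frac{5971}{620} = \frac{766373}{14880}$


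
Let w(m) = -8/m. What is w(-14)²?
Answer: 16/49 ≈ 0.32653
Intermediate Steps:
w(-14)² = (-8/(-14))² = (-8*(-1/14))² = (4/7)² = 16/49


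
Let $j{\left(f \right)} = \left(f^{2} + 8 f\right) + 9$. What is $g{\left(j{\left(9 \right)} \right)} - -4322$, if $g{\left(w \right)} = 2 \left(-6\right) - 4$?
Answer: $4306$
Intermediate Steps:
$j{\left(f \right)} = 9 + f^{2} + 8 f$
$g{\left(w \right)} = -16$ ($g{\left(w \right)} = -12 - 4 = -16$)
$g{\left(j{\left(9 \right)} \right)} - -4322 = -16 - -4322 = -16 + 4322 = 4306$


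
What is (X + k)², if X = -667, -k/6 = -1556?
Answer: 75151561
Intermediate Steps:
k = 9336 (k = -6*(-1556) = 9336)
(X + k)² = (-667 + 9336)² = 8669² = 75151561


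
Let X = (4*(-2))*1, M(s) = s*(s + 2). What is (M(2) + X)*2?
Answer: 0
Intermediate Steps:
M(s) = s*(2 + s)
X = -8 (X = -8*1 = -8)
(M(2) + X)*2 = (2*(2 + 2) - 8)*2 = (2*4 - 8)*2 = (8 - 8)*2 = 0*2 = 0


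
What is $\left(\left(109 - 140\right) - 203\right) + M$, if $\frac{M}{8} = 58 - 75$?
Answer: $-370$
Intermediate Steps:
$M = -136$ ($M = 8 \left(58 - 75\right) = 8 \left(-17\right) = -136$)
$\left(\left(109 - 140\right) - 203\right) + M = \left(\left(109 - 140\right) - 203\right) - 136 = \left(-31 - 203\right) - 136 = -234 - 136 = -370$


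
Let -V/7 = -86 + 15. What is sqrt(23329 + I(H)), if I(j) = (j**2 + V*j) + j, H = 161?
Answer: 2*sqrt(32357) ≈ 359.76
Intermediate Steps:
V = 497 (V = -7*(-86 + 15) = -7*(-71) = 497)
I(j) = j**2 + 498*j (I(j) = (j**2 + 497*j) + j = j**2 + 498*j)
sqrt(23329 + I(H)) = sqrt(23329 + 161*(498 + 161)) = sqrt(23329 + 161*659) = sqrt(23329 + 106099) = sqrt(129428) = 2*sqrt(32357)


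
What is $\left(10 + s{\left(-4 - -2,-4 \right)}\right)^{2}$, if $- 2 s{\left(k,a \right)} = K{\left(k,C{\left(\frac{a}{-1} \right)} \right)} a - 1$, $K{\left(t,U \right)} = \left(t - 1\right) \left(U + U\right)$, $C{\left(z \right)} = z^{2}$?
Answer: $\frac{131769}{4} \approx 32942.0$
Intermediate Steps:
$K{\left(t,U \right)} = 2 U \left(-1 + t\right)$ ($K{\left(t,U \right)} = \left(-1 + t\right) 2 U = 2 U \left(-1 + t\right)$)
$s{\left(k,a \right)} = \frac{1}{2} - a^{3} \left(-1 + k\right)$ ($s{\left(k,a \right)} = - \frac{2 \left(\frac{a}{-1}\right)^{2} \left(-1 + k\right) a - 1}{2} = - \frac{2 \left(a \left(-1\right)\right)^{2} \left(-1 + k\right) a - 1}{2} = - \frac{2 \left(- a\right)^{2} \left(-1 + k\right) a - 1}{2} = - \frac{2 a^{2} \left(-1 + k\right) a - 1}{2} = - \frac{2 a^{3} \left(-1 + k\right) - 1}{2} = - \frac{-1 + 2 a^{3} \left(-1 + k\right)}{2} = \frac{1}{2} - a^{3} \left(-1 + k\right)$)
$\left(10 + s{\left(-4 - -2,-4 \right)}\right)^{2} = \left(10 + \left(\frac{1}{2} + \left(-4\right)^{3} \left(1 - \left(-4 - -2\right)\right)\right)\right)^{2} = \left(10 + \left(\frac{1}{2} - 64 \left(1 - \left(-4 + 2\right)\right)\right)\right)^{2} = \left(10 + \left(\frac{1}{2} - 64 \left(1 - -2\right)\right)\right)^{2} = \left(10 + \left(\frac{1}{2} - 64 \left(1 + 2\right)\right)\right)^{2} = \left(10 + \left(\frac{1}{2} - 192\right)\right)^{2} = \left(10 - \frac{383}{2}\right)^{2} = \left(- \frac{363}{2}\right)^{2} = \frac{131769}{4}$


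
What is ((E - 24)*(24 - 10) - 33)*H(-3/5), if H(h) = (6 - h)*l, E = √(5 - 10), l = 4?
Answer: -48708/5 + 1848*I*√5/5 ≈ -9741.6 + 826.45*I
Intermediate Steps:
E = I*√5 (E = √(-5) = I*√5 ≈ 2.2361*I)
H(h) = 24 - 4*h (H(h) = (6 - h)*4 = 24 - 4*h)
((E - 24)*(24 - 10) - 33)*H(-3/5) = ((I*√5 - 24)*(24 - 10) - 33)*(24 - (-12)/5) = ((-24 + I*√5)*14 - 33)*(24 - (-12)/5) = ((-336 + 14*I*√5) - 33)*(24 - 4*(-⅗)) = (-369 + 14*I*√5)*(24 + 12/5) = (-369 + 14*I*√5)*(132/5) = -48708/5 + 1848*I*√5/5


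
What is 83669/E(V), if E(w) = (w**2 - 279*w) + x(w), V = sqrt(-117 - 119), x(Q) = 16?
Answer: -4601795/4604719 + 23343651*I*sqrt(59)/9209438 ≈ -0.99936 + 19.47*I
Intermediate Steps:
V = 2*I*sqrt(59) (V = sqrt(-236) = 2*I*sqrt(59) ≈ 15.362*I)
E(w) = 16 + w**2 - 279*w (E(w) = (w**2 - 279*w) + 16 = 16 + w**2 - 279*w)
83669/E(V) = 83669/(16 + (2*I*sqrt(59))**2 - 558*I*sqrt(59)) = 83669/(16 - 236 - 558*I*sqrt(59)) = 83669/(-220 - 558*I*sqrt(59))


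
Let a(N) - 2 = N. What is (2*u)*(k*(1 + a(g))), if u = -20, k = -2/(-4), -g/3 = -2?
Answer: -180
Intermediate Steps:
g = 6 (g = -3*(-2) = 6)
a(N) = 2 + N
k = 1/2 (k = -2*(-1/4) = 1/2 ≈ 0.50000)
(2*u)*(k*(1 + a(g))) = (2*(-20))*((1 + (2 + 6))/2) = -20*(1 + 8) = -20*9 = -40*9/2 = -180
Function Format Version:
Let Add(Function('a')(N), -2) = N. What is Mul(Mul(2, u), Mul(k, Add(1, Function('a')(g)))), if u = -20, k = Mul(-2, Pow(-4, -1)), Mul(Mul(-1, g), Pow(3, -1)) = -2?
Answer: -180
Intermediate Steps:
g = 6 (g = Mul(-3, -2) = 6)
Function('a')(N) = Add(2, N)
k = Rational(1, 2) (k = Mul(-2, Rational(-1, 4)) = Rational(1, 2) ≈ 0.50000)
Mul(Mul(2, u), Mul(k, Add(1, Function('a')(g)))) = Mul(Mul(2, -20), Mul(Rational(1, 2), Add(1, Add(2, 6)))) = Mul(-40, Mul(Rational(1, 2), Add(1, 8))) = Mul(-40, Mul(Rational(1, 2), 9)) = Mul(-40, Rational(9, 2)) = -180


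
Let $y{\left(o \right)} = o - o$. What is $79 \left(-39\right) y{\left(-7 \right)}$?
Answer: $0$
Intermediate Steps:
$y{\left(o \right)} = 0$
$79 \left(-39\right) y{\left(-7 \right)} = 79 \left(-39\right) 0 = \left(-3081\right) 0 = 0$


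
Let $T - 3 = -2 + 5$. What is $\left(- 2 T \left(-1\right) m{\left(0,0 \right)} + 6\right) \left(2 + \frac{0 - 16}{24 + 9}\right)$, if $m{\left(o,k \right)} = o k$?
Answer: $\frac{100}{11} \approx 9.0909$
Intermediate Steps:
$m{\left(o,k \right)} = k o$
$T = 6$ ($T = 3 + \left(-2 + 5\right) = 3 + 3 = 6$)
$\left(- 2 T \left(-1\right) m{\left(0,0 \right)} + 6\right) \left(2 + \frac{0 - 16}{24 + 9}\right) = \left(- 2 \cdot 6 \left(-1\right) 0 \cdot 0 + 6\right) \left(2 + \frac{0 - 16}{24 + 9}\right) = \left(- 2 \left(\left(-6\right) 0\right) + 6\right) \left(2 - \frac{16}{33}\right) = \left(\left(-2\right) 0 + 6\right) \left(2 - \frac{16}{33}\right) = \left(0 + 6\right) \left(2 - \frac{16}{33}\right) = 6 \cdot \frac{50}{33} = \frac{100}{11}$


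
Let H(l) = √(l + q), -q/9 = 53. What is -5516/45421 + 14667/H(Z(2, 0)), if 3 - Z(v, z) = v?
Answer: -5516/45421 - 14667*I*√119/238 ≈ -0.12144 - 672.26*I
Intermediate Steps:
q = -477 (q = -9*53 = -477)
Z(v, z) = 3 - v
H(l) = √(-477 + l) (H(l) = √(l - 477) = √(-477 + l))
-5516/45421 + 14667/H(Z(2, 0)) = -5516/45421 + 14667/(√(-477 + (3 - 1*2))) = -5516*1/45421 + 14667/(√(-477 + (3 - 2))) = -5516/45421 + 14667/(√(-477 + 1)) = -5516/45421 + 14667/(√(-476)) = -5516/45421 + 14667/((2*I*√119)) = -5516/45421 + 14667*(-I*√119/238) = -5516/45421 - 14667*I*√119/238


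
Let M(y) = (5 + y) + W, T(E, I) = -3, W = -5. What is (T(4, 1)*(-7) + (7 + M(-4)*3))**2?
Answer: 256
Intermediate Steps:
M(y) = y (M(y) = (5 + y) - 5 = y)
(T(4, 1)*(-7) + (7 + M(-4)*3))**2 = (-3*(-7) + (7 - 4*3))**2 = (21 + (7 - 12))**2 = (21 - 5)**2 = 16**2 = 256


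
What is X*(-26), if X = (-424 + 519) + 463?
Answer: -14508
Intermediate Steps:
X = 558 (X = 95 + 463 = 558)
X*(-26) = 558*(-26) = -14508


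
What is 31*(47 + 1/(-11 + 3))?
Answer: 11625/8 ≈ 1453.1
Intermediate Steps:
31*(47 + 1/(-11 + 3)) = 31*(47 + 1/(-8)) = 31*(47 - ⅛) = 31*(375/8) = 11625/8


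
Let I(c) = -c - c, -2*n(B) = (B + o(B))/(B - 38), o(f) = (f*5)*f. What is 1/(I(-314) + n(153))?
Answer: 115/13621 ≈ 0.0084428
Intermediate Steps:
o(f) = 5*f² (o(f) = (5*f)*f = 5*f²)
n(B) = -(B + 5*B²)/(2*(-38 + B)) (n(B) = -(B + 5*B²)/(2*(B - 38)) = -(B + 5*B²)/(2*(-38 + B)))
I(c) = -2*c
1/(I(-314) + n(153)) = 1/(-2*(-314) + (½)*153*(-1 - 5*153)/(-38 + 153)) = 1/(628 + (½)*153*(-1 - 765)/115) = 1/(628 + (½)*153*(1/115)*(-766)) = 1/(628 - 58599/115) = 1/(13621/115) = 115/13621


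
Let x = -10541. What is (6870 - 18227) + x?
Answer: -21898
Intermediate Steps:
(6870 - 18227) + x = (6870 - 18227) - 10541 = -11357 - 10541 = -21898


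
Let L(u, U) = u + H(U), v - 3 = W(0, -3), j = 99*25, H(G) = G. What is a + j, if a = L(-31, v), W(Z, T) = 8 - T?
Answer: 2458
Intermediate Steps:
j = 2475
v = 14 (v = 3 + (8 - 1*(-3)) = 3 + (8 + 3) = 3 + 11 = 14)
L(u, U) = U + u (L(u, U) = u + U = U + u)
a = -17 (a = 14 - 31 = -17)
a + j = -17 + 2475 = 2458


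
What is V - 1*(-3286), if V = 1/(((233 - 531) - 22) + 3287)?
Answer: 9749563/2967 ≈ 3286.0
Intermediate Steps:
V = 1/2967 (V = 1/((-298 - 22) + 3287) = 1/(-320 + 3287) = 1/2967 ≈ 0.00033704)
V - 1*(-3286) = 1/2967 - 1*(-3286) = 1/2967 + 3286 = 9749563/2967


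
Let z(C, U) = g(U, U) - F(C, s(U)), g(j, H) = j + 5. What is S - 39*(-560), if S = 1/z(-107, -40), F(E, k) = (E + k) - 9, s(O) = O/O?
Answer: 1747201/80 ≈ 21840.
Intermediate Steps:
g(j, H) = 5 + j
s(O) = 1
F(E, k) = -9 + E + k
z(C, U) = 13 + U - C (z(C, U) = (5 + U) - (-9 + C + 1) = (5 + U) - (-8 + C) = (5 + U) + (8 - C) = 13 + U - C)
S = 1/80 (S = 1/(13 - 40 - 1*(-107)) = 1/(13 - 40 + 107) = 1/80 ≈ 0.012500)
S - 39*(-560) = 1/80 - 39*(-560) = 1/80 - 1*(-21840) = 1/80 + 21840 = 1747201/80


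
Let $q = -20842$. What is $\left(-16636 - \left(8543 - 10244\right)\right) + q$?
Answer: $-35777$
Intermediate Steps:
$\left(-16636 - \left(8543 - 10244\right)\right) + q = \left(-16636 - \left(8543 - 10244\right)\right) - 20842 = \left(-16636 - -1701\right) - 20842 = \left(-16636 + 1701\right) - 20842 = -14935 - 20842 = -35777$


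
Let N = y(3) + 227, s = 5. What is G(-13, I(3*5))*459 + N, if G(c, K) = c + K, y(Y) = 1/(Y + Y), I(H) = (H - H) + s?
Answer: -20669/6 ≈ -3444.8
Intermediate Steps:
I(H) = 5 (I(H) = (H - H) + 5 = 0 + 5 = 5)
y(Y) = 1/(2*Y)
G(c, K) = K + c
N = 1363/6 (N = (1/2)/3 + 227 = (1/2)*(1/3) + 227 = 1/6 + 227 = 1363/6 ≈ 227.17)
G(-13, I(3*5))*459 + N = (5 - 13)*459 + 1363/6 = -8*459 + 1363/6 = -3672 + 1363/6 = -20669/6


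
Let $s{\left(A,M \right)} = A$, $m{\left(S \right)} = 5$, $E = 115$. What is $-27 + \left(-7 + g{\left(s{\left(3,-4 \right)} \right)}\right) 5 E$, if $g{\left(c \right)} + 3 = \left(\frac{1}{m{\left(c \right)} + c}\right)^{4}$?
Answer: $- \frac{23662017}{4096} \approx -5776.9$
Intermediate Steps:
$g{\left(c \right)} = -3 + \frac{1}{\left(5 + c\right)^{4}}$ ($g{\left(c \right)} = -3 + \left(\frac{1}{5 + c}\right)^{4} = -3 + \frac{1}{\left(5 + c\right)^{4}}$)
$-27 + \left(-7 + g{\left(s{\left(3,-4 \right)} \right)}\right) 5 E = -27 + \left(-7 - \left(3 - \frac{1}{\left(5 + 3\right)^{4}}\right)\right) 5 \cdot 115 = -27 + \left(-7 - \left(3 - \frac{1}{4096}\right)\right) 5 \cdot 115 = -27 + \left(-7 + \left(-3 + \frac{1}{4096}\right)\right) 5 \cdot 115 = -27 + \left(-7 - \frac{12287}{4096}\right) 5 \cdot 115 = -27 + \left(- \frac{40959}{4096}\right) 5 \cdot 115 = -27 - \frac{23551425}{4096} = - \frac{23662017}{4096}$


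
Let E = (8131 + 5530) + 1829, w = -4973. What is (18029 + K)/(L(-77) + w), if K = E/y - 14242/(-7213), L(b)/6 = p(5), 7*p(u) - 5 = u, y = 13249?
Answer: -12062697315907/3320980600787 ≈ -3.6323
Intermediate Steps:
p(u) = 5/7 + u/7
L(b) = 60/7 (L(b) = 6*(5/7 + (⅐)*5) = 6*(5/7 + 5/7) = 6*(10/7) = 60/7)
E = 15490 (E = 13661 + 1829 = 15490)
K = 300421628/95565037 (K = 15490/13249 - 14242/(-7213) = 15490*(1/13249) - 14242*(-1/7213) = 15490/13249 + 14242/7213 = 300421628/95565037 ≈ 3.1436)
(18029 + K)/(L(-77) + w) = (18029 + 300421628/95565037)/(60/7 - 4973) = 1723242473701/(95565037*(-34751/7)) = (1723242473701/95565037)*(-7/34751) = -12062697315907/3320980600787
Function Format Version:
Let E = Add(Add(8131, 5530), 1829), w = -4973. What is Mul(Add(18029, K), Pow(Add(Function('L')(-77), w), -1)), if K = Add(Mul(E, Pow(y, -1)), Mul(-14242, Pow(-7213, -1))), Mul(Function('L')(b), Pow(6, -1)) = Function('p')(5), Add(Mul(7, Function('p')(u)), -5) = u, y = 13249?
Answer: Rational(-12062697315907, 3320980600787) ≈ -3.6323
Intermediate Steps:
Function('p')(u) = Add(Rational(5, 7), Mul(Rational(1, 7), u))
Function('L')(b) = Rational(60, 7) (Function('L')(b) = Mul(6, Add(Rational(5, 7), Mul(Rational(1, 7), 5))) = Mul(6, Add(Rational(5, 7), Rational(5, 7))) = Mul(6, Rational(10, 7)) = Rational(60, 7))
E = 15490 (E = Add(13661, 1829) = 15490)
K = Rational(300421628, 95565037) (K = Add(Mul(15490, Pow(13249, -1)), Mul(-14242, Pow(-7213, -1))) = Add(Mul(15490, Rational(1, 13249)), Mul(-14242, Rational(-1, 7213))) = Add(Rational(15490, 13249), Rational(14242, 7213)) = Rational(300421628, 95565037) ≈ 3.1436)
Mul(Add(18029, K), Pow(Add(Function('L')(-77), w), -1)) = Mul(Add(18029, Rational(300421628, 95565037)), Pow(Add(Rational(60, 7), -4973), -1)) = Mul(Rational(1723242473701, 95565037), Pow(Rational(-34751, 7), -1)) = Mul(Rational(1723242473701, 95565037), Rational(-7, 34751)) = Rational(-12062697315907, 3320980600787)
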